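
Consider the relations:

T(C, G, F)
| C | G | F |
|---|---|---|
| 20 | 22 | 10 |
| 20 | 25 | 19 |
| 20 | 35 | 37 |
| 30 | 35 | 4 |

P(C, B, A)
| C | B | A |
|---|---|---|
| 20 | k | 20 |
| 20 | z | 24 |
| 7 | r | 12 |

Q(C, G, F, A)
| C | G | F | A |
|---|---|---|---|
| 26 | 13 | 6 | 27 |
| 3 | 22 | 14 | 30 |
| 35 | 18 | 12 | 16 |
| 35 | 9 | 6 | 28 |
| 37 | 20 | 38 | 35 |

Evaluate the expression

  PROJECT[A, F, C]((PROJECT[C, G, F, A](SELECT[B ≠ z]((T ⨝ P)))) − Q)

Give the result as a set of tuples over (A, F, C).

Joining T and P on C yields {(20, 22, 10, k, 20), (20, 22, 10, z, 24), (20, 25, 19, k, 20), (20, 25, 19, z, 24), (20, 35, 37, k, 20), (20, 35, 37, z, 24)}.
Apply σ_{B ≠ z}; surviving tuples: {(20, 22, 10, k, 20), (20, 25, 19, k, 20), (20, 35, 37, k, 20)}
Projecting to C, G, F, A: {(20, 22, 10, 20), (20, 25, 19, 20), (20, 35, 37, 20)}
Taking the difference: {(20, 22, 10, 20), (20, 25, 19, 20), (20, 35, 37, 20)}
Projecting to A, F, C: {(20, 10, 20), (20, 19, 20), (20, 37, 20)}

{(20, 10, 20), (20, 19, 20), (20, 37, 20)}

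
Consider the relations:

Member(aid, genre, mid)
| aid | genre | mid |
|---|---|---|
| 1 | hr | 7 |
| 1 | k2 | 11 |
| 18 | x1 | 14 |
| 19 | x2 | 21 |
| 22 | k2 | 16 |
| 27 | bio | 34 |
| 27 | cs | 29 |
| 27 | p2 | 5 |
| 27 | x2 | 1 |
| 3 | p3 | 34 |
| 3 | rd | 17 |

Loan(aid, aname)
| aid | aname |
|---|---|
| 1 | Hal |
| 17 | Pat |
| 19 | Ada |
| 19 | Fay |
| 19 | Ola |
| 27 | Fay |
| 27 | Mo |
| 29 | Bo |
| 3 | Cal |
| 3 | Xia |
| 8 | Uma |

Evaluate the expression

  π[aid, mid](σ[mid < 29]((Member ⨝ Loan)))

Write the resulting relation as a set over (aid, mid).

{(1, 11), (1, 7), (19, 21), (27, 1), (27, 5), (3, 17)}

Natural join on aid: {(1, hr, 7, Hal), (1, k2, 11, Hal), (19, x2, 21, Ada), (19, x2, 21, Fay), (19, x2, 21, Ola), (27, bio, 34, Fay), (27, bio, 34, Mo), (27, cs, 29, Fay), (27, cs, 29, Mo), (27, p2, 5, Fay), (27, p2, 5, Mo), (27, x2, 1, Fay), (27, x2, 1, Mo), (3, p3, 34, Cal), (3, p3, 34, Xia), (3, rd, 17, Cal), (3, rd, 17, Xia)}
Apply σ_{mid < 29}; surviving tuples: {(1, hr, 7, Hal), (1, k2, 11, Hal), (19, x2, 21, Ada), (19, x2, 21, Fay), (19, x2, 21, Ola), (27, p2, 5, Fay), (27, p2, 5, Mo), (27, x2, 1, Fay), (27, x2, 1, Mo), (3, rd, 17, Cal), (3, rd, 17, Xia)}
Keep only column(s) aid, mid (5 duplicate(s) eliminated): {(1, 11), (1, 7), (19, 21), (27, 1), (27, 5), (3, 17)}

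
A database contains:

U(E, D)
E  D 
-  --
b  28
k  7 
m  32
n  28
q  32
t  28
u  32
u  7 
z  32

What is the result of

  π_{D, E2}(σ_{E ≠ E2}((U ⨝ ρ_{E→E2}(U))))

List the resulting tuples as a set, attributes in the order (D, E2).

{(28, b), (28, n), (28, t), (32, m), (32, q), (32, u), (32, z), (7, k), (7, u)}

ρ[E→E2]: schema becomes (E2, D); tuples unchanged.
Joining U and ρ_{E→E2}(U) on D yields {(b, 28, b), (b, 28, n), (b, 28, t), (k, 7, k), (k, 7, u), (m, 32, m), (m, 32, q), (m, 32, u), (m, 32, z), (n, 28, b), (n, 28, n), (n, 28, t), (q, 32, m), (q, 32, q), (q, 32, u), (q, 32, z), (t, 28, b), (t, 28, n), (t, 28, t), (u, 32, m), (u, 32, q), (u, 32, u), (u, 32, z), (u, 7, k), (u, 7, u), (z, 32, m), (z, 32, q), (z, 32, u), (z, 32, z)}.
Apply σ_{E ≠ E2}; surviving tuples: {(b, 28, n), (b, 28, t), (k, 7, u), (m, 32, q), (m, 32, u), (m, 32, z), (n, 28, b), (n, 28, t), (q, 32, m), (q, 32, u), (q, 32, z), (t, 28, b), (t, 28, n), (u, 32, m), (u, 32, q), (u, 32, z), (u, 7, k), (z, 32, m), (z, 32, q), (z, 32, u)}
Projecting to D, E2 (11 duplicate(s) eliminated): {(28, b), (28, n), (28, t), (32, m), (32, q), (32, u), (32, z), (7, k), (7, u)}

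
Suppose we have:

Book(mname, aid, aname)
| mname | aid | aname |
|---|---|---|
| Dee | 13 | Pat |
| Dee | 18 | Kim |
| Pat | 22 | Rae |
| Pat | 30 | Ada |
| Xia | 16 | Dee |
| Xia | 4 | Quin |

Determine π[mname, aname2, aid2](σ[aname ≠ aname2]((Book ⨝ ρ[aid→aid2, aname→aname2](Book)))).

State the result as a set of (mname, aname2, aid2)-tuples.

ρ[aid→aid2, aname→aname2]: schema becomes (mname, aid2, aname2); tuples unchanged.
Joining Book and ρ[aid→aid2, aname→aname2](Book) on mname yields {(Dee, 13, Pat, 13, Pat), (Dee, 13, Pat, 18, Kim), (Dee, 18, Kim, 13, Pat), (Dee, 18, Kim, 18, Kim), (Pat, 22, Rae, 22, Rae), (Pat, 22, Rae, 30, Ada), (Pat, 30, Ada, 22, Rae), (Pat, 30, Ada, 30, Ada), (Xia, 16, Dee, 16, Dee), (Xia, 16, Dee, 4, Quin), (Xia, 4, Quin, 16, Dee), (Xia, 4, Quin, 4, Quin)}.
σ[aname ≠ aname2]: keep tuples satisfying aname ≠ aname2 → {(Dee, 13, Pat, 18, Kim), (Dee, 18, Kim, 13, Pat), (Pat, 22, Rae, 30, Ada), (Pat, 30, Ada, 22, Rae), (Xia, 16, Dee, 4, Quin), (Xia, 4, Quin, 16, Dee)}
π_{mname, aname2, aid2} gives {(Dee, Kim, 18), (Dee, Pat, 13), (Pat, Ada, 30), (Pat, Rae, 22), (Xia, Dee, 16), (Xia, Quin, 4)}.

{(Dee, Kim, 18), (Dee, Pat, 13), (Pat, Ada, 30), (Pat, Rae, 22), (Xia, Dee, 16), (Xia, Quin, 4)}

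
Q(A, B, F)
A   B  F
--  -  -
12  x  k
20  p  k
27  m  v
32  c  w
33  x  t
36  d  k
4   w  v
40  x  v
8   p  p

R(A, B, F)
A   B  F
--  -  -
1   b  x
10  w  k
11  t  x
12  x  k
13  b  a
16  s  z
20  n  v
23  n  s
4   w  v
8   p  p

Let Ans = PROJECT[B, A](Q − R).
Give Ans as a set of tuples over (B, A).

{(c, 32), (d, 36), (m, 27), (p, 20), (x, 33), (x, 40)}

Difference: {(12, x, k), (20, p, k), (27, m, v), (32, c, w), (33, x, t), (36, d, k), (4, w, v), (40, x, v), (8, p, p)} with {(1, b, x), (10, w, k), (11, t, x), (12, x, k), (13, b, a), (16, s, z), (20, n, v), (23, n, s), (4, w, v), (8, p, p)} → {(20, p, k), (27, m, v), (32, c, w), (33, x, t), (36, d, k), (40, x, v)}
π_{B, A} gives {(c, 32), (d, 36), (m, 27), (p, 20), (x, 33), (x, 40)}.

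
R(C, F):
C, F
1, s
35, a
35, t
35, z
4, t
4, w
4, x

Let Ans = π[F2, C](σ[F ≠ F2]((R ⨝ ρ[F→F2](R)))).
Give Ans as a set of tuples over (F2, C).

{(a, 35), (t, 35), (t, 4), (w, 4), (x, 4), (z, 35)}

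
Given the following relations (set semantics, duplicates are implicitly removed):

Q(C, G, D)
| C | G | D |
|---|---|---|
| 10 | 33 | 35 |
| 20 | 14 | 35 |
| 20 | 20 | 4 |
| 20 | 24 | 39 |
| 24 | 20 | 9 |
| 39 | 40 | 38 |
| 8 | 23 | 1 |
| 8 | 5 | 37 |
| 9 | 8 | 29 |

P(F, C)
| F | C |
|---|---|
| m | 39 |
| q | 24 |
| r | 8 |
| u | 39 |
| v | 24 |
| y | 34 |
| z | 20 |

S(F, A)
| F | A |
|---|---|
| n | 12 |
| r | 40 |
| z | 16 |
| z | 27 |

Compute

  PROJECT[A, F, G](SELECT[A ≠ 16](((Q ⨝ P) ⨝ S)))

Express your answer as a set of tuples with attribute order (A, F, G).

Natural join on C: {(20, 14, 35, z), (20, 20, 4, z), (20, 24, 39, z), (24, 20, 9, q), (24, 20, 9, v), (39, 40, 38, m), (39, 40, 38, u), (8, 23, 1, r), (8, 5, 37, r)}
Natural join on F: {(20, 14, 35, z, 16), (20, 14, 35, z, 27), (20, 20, 4, z, 16), (20, 20, 4, z, 27), (20, 24, 39, z, 16), (20, 24, 39, z, 27), (8, 23, 1, r, 40), (8, 5, 37, r, 40)}
σ[A ≠ 16]: keep tuples satisfying A ≠ 16 → {(20, 14, 35, z, 27), (20, 20, 4, z, 27), (20, 24, 39, z, 27), (8, 23, 1, r, 40), (8, 5, 37, r, 40)}
Keep only column(s) A, F, G: {(27, z, 14), (27, z, 20), (27, z, 24), (40, r, 23), (40, r, 5)}

{(27, z, 14), (27, z, 20), (27, z, 24), (40, r, 23), (40, r, 5)}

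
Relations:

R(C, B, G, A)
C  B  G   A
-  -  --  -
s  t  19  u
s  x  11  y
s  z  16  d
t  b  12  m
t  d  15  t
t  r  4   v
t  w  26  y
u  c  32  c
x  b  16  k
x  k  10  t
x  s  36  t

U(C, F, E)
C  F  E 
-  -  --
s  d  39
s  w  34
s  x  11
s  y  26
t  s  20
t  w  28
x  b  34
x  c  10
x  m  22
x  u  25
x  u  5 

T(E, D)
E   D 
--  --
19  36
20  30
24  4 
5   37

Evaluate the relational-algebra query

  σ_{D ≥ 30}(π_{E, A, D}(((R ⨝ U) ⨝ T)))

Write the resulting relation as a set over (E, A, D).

R ⋈ U (natural join on C): {(s, t, 19, u, d, 39), (s, t, 19, u, w, 34), (s, t, 19, u, x, 11), (s, t, 19, u, y, 26), (s, x, 11, y, d, 39), (s, x, 11, y, w, 34), (s, x, 11, y, x, 11), (s, x, 11, y, y, 26), (s, z, 16, d, d, 39), (s, z, 16, d, w, 34), (s, z, 16, d, x, 11), (s, z, 16, d, y, 26), (t, b, 12, m, s, 20), (t, b, 12, m, w, 28), (t, d, 15, t, s, 20), (t, d, 15, t, w, 28), (t, r, 4, v, s, 20), (t, r, 4, v, w, 28), (t, w, 26, y, s, 20), (t, w, 26, y, w, 28), (x, b, 16, k, b, 34), (x, b, 16, k, c, 10), (x, b, 16, k, m, 22), (x, b, 16, k, u, 25), (x, b, 16, k, u, 5), (x, k, 10, t, b, 34), (x, k, 10, t, c, 10), (x, k, 10, t, m, 22), (x, k, 10, t, u, 25), (x, k, 10, t, u, 5), (x, s, 36, t, b, 34), (x, s, 36, t, c, 10), (x, s, 36, t, m, 22), (x, s, 36, t, u, 25), (x, s, 36, t, u, 5)}
(R ⨝ U) ⋈ T (natural join on E): {(t, b, 12, m, s, 20, 30), (t, d, 15, t, s, 20, 30), (t, r, 4, v, s, 20, 30), (t, w, 26, y, s, 20, 30), (x, b, 16, k, u, 5, 37), (x, k, 10, t, u, 5, 37), (x, s, 36, t, u, 5, 37)}
π_{E, A, D} gives {(20, m, 30), (20, t, 30), (20, v, 30), (20, y, 30), (5, k, 37), (5, t, 37)} (1 duplicate(s) eliminated).
Apply σ_{D ≥ 30}; surviving tuples: {(20, m, 30), (20, t, 30), (20, v, 30), (20, y, 30), (5, k, 37), (5, t, 37)}

{(20, m, 30), (20, t, 30), (20, v, 30), (20, y, 30), (5, k, 37), (5, t, 37)}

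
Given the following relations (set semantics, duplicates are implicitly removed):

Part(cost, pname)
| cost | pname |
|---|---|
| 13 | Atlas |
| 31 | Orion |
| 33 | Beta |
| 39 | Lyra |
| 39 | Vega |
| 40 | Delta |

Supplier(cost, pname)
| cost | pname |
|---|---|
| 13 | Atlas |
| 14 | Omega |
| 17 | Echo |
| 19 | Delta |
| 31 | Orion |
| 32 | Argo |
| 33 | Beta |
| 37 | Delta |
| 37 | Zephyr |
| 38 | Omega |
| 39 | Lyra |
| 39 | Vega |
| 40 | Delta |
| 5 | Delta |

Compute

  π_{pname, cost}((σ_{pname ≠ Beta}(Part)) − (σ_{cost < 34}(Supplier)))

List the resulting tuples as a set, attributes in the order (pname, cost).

Filtering on pname ≠ Beta leaves {(13, Atlas), (31, Orion), (39, Lyra), (39, Vega), (40, Delta)}.
Filtering on cost < 34 leaves {(13, Atlas), (14, Omega), (17, Echo), (19, Delta), (31, Orion), (32, Argo), (33, Beta), (5, Delta)}.
Set difference of the two operands is {(39, Lyra), (39, Vega), (40, Delta)}.
Projecting to pname, cost: {(Delta, 40), (Lyra, 39), (Vega, 39)}

{(Delta, 40), (Lyra, 39), (Vega, 39)}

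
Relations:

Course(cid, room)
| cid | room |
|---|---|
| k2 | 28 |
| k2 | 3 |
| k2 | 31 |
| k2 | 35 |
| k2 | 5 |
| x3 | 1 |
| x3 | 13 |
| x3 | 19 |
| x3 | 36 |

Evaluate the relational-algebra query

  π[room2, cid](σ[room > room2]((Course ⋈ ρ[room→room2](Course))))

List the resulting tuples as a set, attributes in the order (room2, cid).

{(1, x3), (13, x3), (19, x3), (28, k2), (3, k2), (31, k2), (5, k2)}

ρ[room→room2]: schema becomes (cid, room2); tuples unchanged.
Natural join on cid: {(k2, 28, 28), (k2, 28, 3), (k2, 28, 31), (k2, 28, 35), (k2, 28, 5), (k2, 3, 28), (k2, 3, 3), (k2, 3, 31), (k2, 3, 35), (k2, 3, 5), (k2, 31, 28), (k2, 31, 3), (k2, 31, 31), (k2, 31, 35), (k2, 31, 5), (k2, 35, 28), (k2, 35, 3), (k2, 35, 31), (k2, 35, 35), (k2, 35, 5), (k2, 5, 28), (k2, 5, 3), (k2, 5, 31), (k2, 5, 35), (k2, 5, 5), (x3, 1, 1), (x3, 1, 13), (x3, 1, 19), (x3, 1, 36), (x3, 13, 1), (x3, 13, 13), (x3, 13, 19), (x3, 13, 36), (x3, 19, 1), (x3, 19, 13), (x3, 19, 19), (x3, 19, 36), (x3, 36, 1), (x3, 36, 13), (x3, 36, 19), (x3, 36, 36)}
σ[room > room2]: keep tuples satisfying room > room2 → {(k2, 28, 3), (k2, 28, 5), (k2, 31, 28), (k2, 31, 3), (k2, 31, 5), (k2, 35, 28), (k2, 35, 3), (k2, 35, 31), (k2, 35, 5), (k2, 5, 3), (x3, 13, 1), (x3, 19, 1), (x3, 19, 13), (x3, 36, 1), (x3, 36, 13), (x3, 36, 19)}
π[room2, cid]: project onto (room2, cid) (9 duplicate(s) eliminated) → {(1, x3), (13, x3), (19, x3), (28, k2), (3, k2), (31, k2), (5, k2)}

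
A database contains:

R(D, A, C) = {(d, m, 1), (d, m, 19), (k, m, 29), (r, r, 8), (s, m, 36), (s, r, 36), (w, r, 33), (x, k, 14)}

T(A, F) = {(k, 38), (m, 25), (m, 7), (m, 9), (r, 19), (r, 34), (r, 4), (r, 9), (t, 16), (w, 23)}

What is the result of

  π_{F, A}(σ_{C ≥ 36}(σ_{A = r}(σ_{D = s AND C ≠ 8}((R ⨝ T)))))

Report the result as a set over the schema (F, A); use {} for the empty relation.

Joining R and T on A yields {(d, m, 1, 25), (d, m, 1, 7), (d, m, 1, 9), (d, m, 19, 25), (d, m, 19, 7), (d, m, 19, 9), (k, m, 29, 25), (k, m, 29, 7), (k, m, 29, 9), (r, r, 8, 19), (r, r, 8, 34), (r, r, 8, 4), (r, r, 8, 9), (s, m, 36, 25), (s, m, 36, 7), (s, m, 36, 9), (s, r, 36, 19), (s, r, 36, 34), (s, r, 36, 4), (s, r, 36, 9), (w, r, 33, 19), (w, r, 33, 34), (w, r, 33, 4), (w, r, 33, 9), (x, k, 14, 38)}.
Selection D = s AND C ≠ 8: {(s, m, 36, 25), (s, m, 36, 7), (s, m, 36, 9), (s, r, 36, 19), (s, r, 36, 34), (s, r, 36, 4), (s, r, 36, 9)}
Selection A = r: {(s, r, 36, 19), (s, r, 36, 34), (s, r, 36, 4), (s, r, 36, 9)}
Selection C ≥ 36: {(s, r, 36, 19), (s, r, 36, 34), (s, r, 36, 4), (s, r, 36, 9)}
π[F, A]: project onto (F, A) → {(19, r), (34, r), (4, r), (9, r)}

{(19, r), (34, r), (4, r), (9, r)}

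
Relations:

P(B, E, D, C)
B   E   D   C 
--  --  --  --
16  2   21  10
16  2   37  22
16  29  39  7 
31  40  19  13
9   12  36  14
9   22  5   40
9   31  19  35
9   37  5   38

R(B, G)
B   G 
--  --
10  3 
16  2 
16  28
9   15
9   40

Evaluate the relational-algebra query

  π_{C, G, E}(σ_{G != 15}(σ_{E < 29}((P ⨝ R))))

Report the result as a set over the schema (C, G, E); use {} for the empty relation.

{(10, 2, 2), (10, 28, 2), (14, 40, 12), (22, 2, 2), (22, 28, 2), (40, 40, 22)}

Joining P and R on B yields {(16, 2, 21, 10, 2), (16, 2, 21, 10, 28), (16, 2, 37, 22, 2), (16, 2, 37, 22, 28), (16, 29, 39, 7, 2), (16, 29, 39, 7, 28), (9, 12, 36, 14, 15), (9, 12, 36, 14, 40), (9, 22, 5, 40, 15), (9, 22, 5, 40, 40), (9, 31, 19, 35, 15), (9, 31, 19, 35, 40), (9, 37, 5, 38, 15), (9, 37, 5, 38, 40)}.
Selection E < 29: {(16, 2, 21, 10, 2), (16, 2, 21, 10, 28), (16, 2, 37, 22, 2), (16, 2, 37, 22, 28), (9, 12, 36, 14, 15), (9, 12, 36, 14, 40), (9, 22, 5, 40, 15), (9, 22, 5, 40, 40)}
Selection G != 15: {(16, 2, 21, 10, 2), (16, 2, 21, 10, 28), (16, 2, 37, 22, 2), (16, 2, 37, 22, 28), (9, 12, 36, 14, 40), (9, 22, 5, 40, 40)}
Keep only column(s) C, G, E: {(10, 2, 2), (10, 28, 2), (14, 40, 12), (22, 2, 2), (22, 28, 2), (40, 40, 22)}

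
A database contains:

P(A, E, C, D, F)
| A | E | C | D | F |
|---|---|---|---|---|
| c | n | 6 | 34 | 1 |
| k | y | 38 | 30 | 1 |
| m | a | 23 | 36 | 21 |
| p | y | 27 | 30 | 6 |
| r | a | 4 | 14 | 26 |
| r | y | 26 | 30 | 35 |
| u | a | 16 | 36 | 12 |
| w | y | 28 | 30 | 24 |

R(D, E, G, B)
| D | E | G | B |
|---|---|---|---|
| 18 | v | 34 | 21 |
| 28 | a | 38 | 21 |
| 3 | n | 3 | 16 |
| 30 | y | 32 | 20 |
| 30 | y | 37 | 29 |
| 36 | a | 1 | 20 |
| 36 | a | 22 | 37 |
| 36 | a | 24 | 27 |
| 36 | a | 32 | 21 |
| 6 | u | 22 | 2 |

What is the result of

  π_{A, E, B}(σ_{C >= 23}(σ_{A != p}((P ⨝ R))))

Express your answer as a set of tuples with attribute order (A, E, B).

{(k, y, 20), (k, y, 29), (m, a, 20), (m, a, 21), (m, a, 27), (m, a, 37), (r, y, 20), (r, y, 29), (w, y, 20), (w, y, 29)}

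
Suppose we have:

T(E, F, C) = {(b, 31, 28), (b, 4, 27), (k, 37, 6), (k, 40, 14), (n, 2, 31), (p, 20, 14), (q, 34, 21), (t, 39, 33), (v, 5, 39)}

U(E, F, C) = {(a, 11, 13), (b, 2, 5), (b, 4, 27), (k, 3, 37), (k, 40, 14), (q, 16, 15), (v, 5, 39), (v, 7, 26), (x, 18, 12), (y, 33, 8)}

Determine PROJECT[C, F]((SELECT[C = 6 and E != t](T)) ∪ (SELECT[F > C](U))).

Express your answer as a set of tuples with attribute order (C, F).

{(12, 18), (14, 40), (15, 16), (6, 37), (8, 33)}

Selection C = 6 and E != t: {(k, 37, 6)}
Selection F > C: {(k, 40, 14), (q, 16, 15), (x, 18, 12), (y, 33, 8)}
Union: {(k, 37, 6)} with {(k, 40, 14), (q, 16, 15), (x, 18, 12), (y, 33, 8)} → {(k, 37, 6), (k, 40, 14), (q, 16, 15), (x, 18, 12), (y, 33, 8)}
Keep only column(s) C, F: {(12, 18), (14, 40), (15, 16), (6, 37), (8, 33)}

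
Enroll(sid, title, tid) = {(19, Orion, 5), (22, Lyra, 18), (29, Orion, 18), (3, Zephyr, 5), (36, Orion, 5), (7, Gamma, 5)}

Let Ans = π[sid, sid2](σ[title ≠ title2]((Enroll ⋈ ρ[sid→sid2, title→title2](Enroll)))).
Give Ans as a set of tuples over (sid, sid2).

{(19, 3), (19, 7), (22, 29), (29, 22), (3, 19), (3, 36), (3, 7), (36, 3), (36, 7), (7, 19), (7, 3), (7, 36)}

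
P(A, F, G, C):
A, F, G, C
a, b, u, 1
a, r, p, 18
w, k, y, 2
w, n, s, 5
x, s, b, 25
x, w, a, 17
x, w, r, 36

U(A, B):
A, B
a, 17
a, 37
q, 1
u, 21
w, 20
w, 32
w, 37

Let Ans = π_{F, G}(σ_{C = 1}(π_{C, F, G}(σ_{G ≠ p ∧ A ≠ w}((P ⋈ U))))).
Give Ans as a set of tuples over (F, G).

{(b, u)}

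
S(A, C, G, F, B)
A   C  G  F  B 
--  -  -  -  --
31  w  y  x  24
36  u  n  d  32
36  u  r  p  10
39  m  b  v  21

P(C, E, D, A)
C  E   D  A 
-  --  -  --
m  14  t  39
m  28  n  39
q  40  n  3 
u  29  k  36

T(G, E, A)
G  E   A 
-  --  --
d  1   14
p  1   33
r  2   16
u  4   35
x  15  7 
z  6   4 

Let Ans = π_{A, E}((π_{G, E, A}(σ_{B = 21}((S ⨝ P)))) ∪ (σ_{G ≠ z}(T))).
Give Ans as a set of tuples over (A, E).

{(14, 1), (16, 2), (33, 1), (35, 4), (39, 14), (39, 28), (7, 15)}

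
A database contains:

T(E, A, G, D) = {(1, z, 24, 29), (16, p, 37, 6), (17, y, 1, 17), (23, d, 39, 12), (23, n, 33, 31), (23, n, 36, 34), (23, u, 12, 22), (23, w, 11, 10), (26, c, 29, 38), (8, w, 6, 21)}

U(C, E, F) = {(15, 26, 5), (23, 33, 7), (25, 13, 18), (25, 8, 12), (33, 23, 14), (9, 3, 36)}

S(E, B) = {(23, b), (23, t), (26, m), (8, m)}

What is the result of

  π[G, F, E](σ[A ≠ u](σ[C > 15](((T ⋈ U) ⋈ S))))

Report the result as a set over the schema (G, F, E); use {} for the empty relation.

Joining T and U on E yields {(23, d, 39, 12, 33, 14), (23, n, 33, 31, 33, 14), (23, n, 36, 34, 33, 14), (23, u, 12, 22, 33, 14), (23, w, 11, 10, 33, 14), (26, c, 29, 38, 15, 5), (8, w, 6, 21, 25, 12)}.
Joining (T ⋈ U) and S on E yields {(23, d, 39, 12, 33, 14, b), (23, d, 39, 12, 33, 14, t), (23, n, 33, 31, 33, 14, b), (23, n, 33, 31, 33, 14, t), (23, n, 36, 34, 33, 14, b), (23, n, 36, 34, 33, 14, t), (23, u, 12, 22, 33, 14, b), (23, u, 12, 22, 33, 14, t), (23, w, 11, 10, 33, 14, b), (23, w, 11, 10, 33, 14, t), (26, c, 29, 38, 15, 5, m), (8, w, 6, 21, 25, 12, m)}.
Selection C > 15: {(23, d, 39, 12, 33, 14, b), (23, d, 39, 12, 33, 14, t), (23, n, 33, 31, 33, 14, b), (23, n, 33, 31, 33, 14, t), (23, n, 36, 34, 33, 14, b), (23, n, 36, 34, 33, 14, t), (23, u, 12, 22, 33, 14, b), (23, u, 12, 22, 33, 14, t), (23, w, 11, 10, 33, 14, b), (23, w, 11, 10, 33, 14, t), (8, w, 6, 21, 25, 12, m)}
Selection A ≠ u: {(23, d, 39, 12, 33, 14, b), (23, d, 39, 12, 33, 14, t), (23, n, 33, 31, 33, 14, b), (23, n, 33, 31, 33, 14, t), (23, n, 36, 34, 33, 14, b), (23, n, 36, 34, 33, 14, t), (23, w, 11, 10, 33, 14, b), (23, w, 11, 10, 33, 14, t), (8, w, 6, 21, 25, 12, m)}
π[G, F, E]: project onto (G, F, E) (4 duplicate(s) eliminated) → {(11, 14, 23), (33, 14, 23), (36, 14, 23), (39, 14, 23), (6, 12, 8)}

{(11, 14, 23), (33, 14, 23), (36, 14, 23), (39, 14, 23), (6, 12, 8)}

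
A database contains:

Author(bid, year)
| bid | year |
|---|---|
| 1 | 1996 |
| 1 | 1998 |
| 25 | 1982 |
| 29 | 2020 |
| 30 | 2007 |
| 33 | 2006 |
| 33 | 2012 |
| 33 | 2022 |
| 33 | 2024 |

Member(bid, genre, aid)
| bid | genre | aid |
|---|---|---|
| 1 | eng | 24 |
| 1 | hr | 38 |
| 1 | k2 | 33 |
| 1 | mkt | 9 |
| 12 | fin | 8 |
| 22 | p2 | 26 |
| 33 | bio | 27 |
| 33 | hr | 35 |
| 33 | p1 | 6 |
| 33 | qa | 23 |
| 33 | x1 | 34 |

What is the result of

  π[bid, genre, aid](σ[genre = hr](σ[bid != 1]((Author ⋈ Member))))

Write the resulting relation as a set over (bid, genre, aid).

Author ⋈ Member (natural join on bid): {(1, 1996, eng, 24), (1, 1996, hr, 38), (1, 1996, k2, 33), (1, 1996, mkt, 9), (1, 1998, eng, 24), (1, 1998, hr, 38), (1, 1998, k2, 33), (1, 1998, mkt, 9), (33, 2006, bio, 27), (33, 2006, hr, 35), (33, 2006, p1, 6), (33, 2006, qa, 23), (33, 2006, x1, 34), (33, 2012, bio, 27), (33, 2012, hr, 35), (33, 2012, p1, 6), (33, 2012, qa, 23), (33, 2012, x1, 34), (33, 2022, bio, 27), (33, 2022, hr, 35), (33, 2022, p1, 6), (33, 2022, qa, 23), (33, 2022, x1, 34), (33, 2024, bio, 27), (33, 2024, hr, 35), (33, 2024, p1, 6), (33, 2024, qa, 23), (33, 2024, x1, 34)}
σ[bid != 1]: keep tuples satisfying bid != 1 → {(33, 2006, bio, 27), (33, 2006, hr, 35), (33, 2006, p1, 6), (33, 2006, qa, 23), (33, 2006, x1, 34), (33, 2012, bio, 27), (33, 2012, hr, 35), (33, 2012, p1, 6), (33, 2012, qa, 23), (33, 2012, x1, 34), (33, 2022, bio, 27), (33, 2022, hr, 35), (33, 2022, p1, 6), (33, 2022, qa, 23), (33, 2022, x1, 34), (33, 2024, bio, 27), (33, 2024, hr, 35), (33, 2024, p1, 6), (33, 2024, qa, 23), (33, 2024, x1, 34)}
σ[genre = hr]: keep tuples satisfying genre = hr → {(33, 2006, hr, 35), (33, 2012, hr, 35), (33, 2022, hr, 35), (33, 2024, hr, 35)}
π[bid, genre, aid]: project onto (bid, genre, aid) (3 duplicate(s) eliminated) → {(33, hr, 35)}

{(33, hr, 35)}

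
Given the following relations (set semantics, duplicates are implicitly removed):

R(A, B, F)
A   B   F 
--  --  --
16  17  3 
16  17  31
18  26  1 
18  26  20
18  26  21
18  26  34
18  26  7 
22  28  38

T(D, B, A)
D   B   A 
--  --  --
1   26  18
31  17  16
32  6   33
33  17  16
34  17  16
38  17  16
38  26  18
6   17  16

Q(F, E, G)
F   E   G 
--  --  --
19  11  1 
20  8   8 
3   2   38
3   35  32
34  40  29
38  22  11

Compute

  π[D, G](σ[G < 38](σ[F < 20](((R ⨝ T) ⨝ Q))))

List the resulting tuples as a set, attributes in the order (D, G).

Joining R and T on A, B yields {(16, 17, 3, 31), (16, 17, 3, 33), (16, 17, 3, 34), (16, 17, 3, 38), (16, 17, 3, 6), (16, 17, 31, 31), (16, 17, 31, 33), (16, 17, 31, 34), (16, 17, 31, 38), (16, 17, 31, 6), (18, 26, 1, 1), (18, 26, 1, 38), (18, 26, 20, 1), (18, 26, 20, 38), (18, 26, 21, 1), (18, 26, 21, 38), (18, 26, 34, 1), (18, 26, 34, 38), (18, 26, 7, 1), (18, 26, 7, 38)}.
Joining (R ⨝ T) and Q on F yields {(16, 17, 3, 31, 2, 38), (16, 17, 3, 31, 35, 32), (16, 17, 3, 33, 2, 38), (16, 17, 3, 33, 35, 32), (16, 17, 3, 34, 2, 38), (16, 17, 3, 34, 35, 32), (16, 17, 3, 38, 2, 38), (16, 17, 3, 38, 35, 32), (16, 17, 3, 6, 2, 38), (16, 17, 3, 6, 35, 32), (18, 26, 20, 1, 8, 8), (18, 26, 20, 38, 8, 8), (18, 26, 34, 1, 40, 29), (18, 26, 34, 38, 40, 29)}.
Apply σ_{F < 20}; surviving tuples: {(16, 17, 3, 31, 2, 38), (16, 17, 3, 31, 35, 32), (16, 17, 3, 33, 2, 38), (16, 17, 3, 33, 35, 32), (16, 17, 3, 34, 2, 38), (16, 17, 3, 34, 35, 32), (16, 17, 3, 38, 2, 38), (16, 17, 3, 38, 35, 32), (16, 17, 3, 6, 2, 38), (16, 17, 3, 6, 35, 32)}
Apply σ_{G < 38}; surviving tuples: {(16, 17, 3, 31, 35, 32), (16, 17, 3, 33, 35, 32), (16, 17, 3, 34, 35, 32), (16, 17, 3, 38, 35, 32), (16, 17, 3, 6, 35, 32)}
π[D, G]: project onto (D, G) → {(31, 32), (33, 32), (34, 32), (38, 32), (6, 32)}

{(31, 32), (33, 32), (34, 32), (38, 32), (6, 32)}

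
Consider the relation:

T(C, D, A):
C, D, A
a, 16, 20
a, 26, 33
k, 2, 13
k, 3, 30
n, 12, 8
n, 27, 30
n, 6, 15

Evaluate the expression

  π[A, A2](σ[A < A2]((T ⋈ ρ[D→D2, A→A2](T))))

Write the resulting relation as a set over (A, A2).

ρ[D→D2, A→A2]: schema becomes (C, D2, A2); tuples unchanged.
Joining T and ρ[D→D2, A→A2](T) on C yields {(a, 16, 20, 16, 20), (a, 16, 20, 26, 33), (a, 26, 33, 16, 20), (a, 26, 33, 26, 33), (k, 2, 13, 2, 13), (k, 2, 13, 3, 30), (k, 3, 30, 2, 13), (k, 3, 30, 3, 30), (n, 12, 8, 12, 8), (n, 12, 8, 27, 30), (n, 12, 8, 6, 15), (n, 27, 30, 12, 8), (n, 27, 30, 27, 30), (n, 27, 30, 6, 15), (n, 6, 15, 12, 8), (n, 6, 15, 27, 30), (n, 6, 15, 6, 15)}.
Apply σ_{A < A2}; surviving tuples: {(a, 16, 20, 26, 33), (k, 2, 13, 3, 30), (n, 12, 8, 27, 30), (n, 12, 8, 6, 15), (n, 6, 15, 27, 30)}
Keep only column(s) A, A2: {(13, 30), (15, 30), (20, 33), (8, 15), (8, 30)}

{(13, 30), (15, 30), (20, 33), (8, 15), (8, 30)}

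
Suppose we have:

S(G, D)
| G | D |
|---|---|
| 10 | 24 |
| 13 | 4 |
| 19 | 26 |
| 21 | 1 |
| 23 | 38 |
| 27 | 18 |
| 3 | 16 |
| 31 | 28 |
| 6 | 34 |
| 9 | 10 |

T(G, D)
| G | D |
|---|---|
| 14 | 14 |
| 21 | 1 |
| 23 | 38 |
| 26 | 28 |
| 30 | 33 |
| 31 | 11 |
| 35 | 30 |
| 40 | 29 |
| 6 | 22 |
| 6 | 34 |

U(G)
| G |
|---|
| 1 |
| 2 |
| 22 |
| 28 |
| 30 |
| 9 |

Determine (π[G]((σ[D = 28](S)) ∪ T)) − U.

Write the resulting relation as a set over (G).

{14, 21, 23, 26, 31, 35, 40, 6}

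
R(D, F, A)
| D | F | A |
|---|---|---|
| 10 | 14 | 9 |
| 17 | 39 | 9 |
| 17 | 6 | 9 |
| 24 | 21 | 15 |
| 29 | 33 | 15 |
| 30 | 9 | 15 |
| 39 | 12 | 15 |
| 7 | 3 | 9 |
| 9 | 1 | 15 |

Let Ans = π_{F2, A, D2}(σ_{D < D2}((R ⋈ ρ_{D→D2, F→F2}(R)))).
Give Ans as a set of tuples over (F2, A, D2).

ρ[D→D2, F→F2]: schema becomes (D2, F2, A); tuples unchanged.
R ⋈ ρ_{D→D2, F→F2}(R) (natural join on A): {(10, 14, 9, 10, 14), (10, 14, 9, 17, 39), (10, 14, 9, 17, 6), (10, 14, 9, 7, 3), (17, 39, 9, 10, 14), (17, 39, 9, 17, 39), (17, 39, 9, 17, 6), (17, 39, 9, 7, 3), (17, 6, 9, 10, 14), (17, 6, 9, 17, 39), (17, 6, 9, 17, 6), (17, 6, 9, 7, 3), (24, 21, 15, 24, 21), (24, 21, 15, 29, 33), (24, 21, 15, 30, 9), (24, 21, 15, 39, 12), (24, 21, 15, 9, 1), (29, 33, 15, 24, 21), (29, 33, 15, 29, 33), (29, 33, 15, 30, 9), (29, 33, 15, 39, 12), (29, 33, 15, 9, 1), (30, 9, 15, 24, 21), (30, 9, 15, 29, 33), (30, 9, 15, 30, 9), (30, 9, 15, 39, 12), (30, 9, 15, 9, 1), (39, 12, 15, 24, 21), (39, 12, 15, 29, 33), (39, 12, 15, 30, 9), (39, 12, 15, 39, 12), (39, 12, 15, 9, 1), (7, 3, 9, 10, 14), (7, 3, 9, 17, 39), (7, 3, 9, 17, 6), (7, 3, 9, 7, 3), (9, 1, 15, 24, 21), (9, 1, 15, 29, 33), (9, 1, 15, 30, 9), (9, 1, 15, 39, 12), (9, 1, 15, 9, 1)}
Filtering on D < D2 leaves {(10, 14, 9, 17, 39), (10, 14, 9, 17, 6), (24, 21, 15, 29, 33), (24, 21, 15, 30, 9), (24, 21, 15, 39, 12), (29, 33, 15, 30, 9), (29, 33, 15, 39, 12), (30, 9, 15, 39, 12), (7, 3, 9, 10, 14), (7, 3, 9, 17, 39), (7, 3, 9, 17, 6), (9, 1, 15, 24, 21), (9, 1, 15, 29, 33), (9, 1, 15, 30, 9), (9, 1, 15, 39, 12)}.
Projecting to F2, A, D2 (8 duplicate(s) eliminated): {(12, 15, 39), (14, 9, 10), (21, 15, 24), (33, 15, 29), (39, 9, 17), (6, 9, 17), (9, 15, 30)}

{(12, 15, 39), (14, 9, 10), (21, 15, 24), (33, 15, 29), (39, 9, 17), (6, 9, 17), (9, 15, 30)}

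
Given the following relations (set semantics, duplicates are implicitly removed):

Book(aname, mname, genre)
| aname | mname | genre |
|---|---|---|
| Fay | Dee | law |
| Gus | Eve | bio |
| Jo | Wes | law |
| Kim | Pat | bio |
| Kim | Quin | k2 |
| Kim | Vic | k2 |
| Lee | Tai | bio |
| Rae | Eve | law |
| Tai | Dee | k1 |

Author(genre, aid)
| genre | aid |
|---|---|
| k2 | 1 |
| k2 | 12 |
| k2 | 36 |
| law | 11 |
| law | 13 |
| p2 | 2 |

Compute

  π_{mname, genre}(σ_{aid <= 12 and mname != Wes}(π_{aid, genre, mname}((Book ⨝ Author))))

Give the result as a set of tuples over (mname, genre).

Natural join on genre: {(Fay, Dee, law, 11), (Fay, Dee, law, 13), (Jo, Wes, law, 11), (Jo, Wes, law, 13), (Kim, Quin, k2, 1), (Kim, Quin, k2, 12), (Kim, Quin, k2, 36), (Kim, Vic, k2, 1), (Kim, Vic, k2, 12), (Kim, Vic, k2, 36), (Rae, Eve, law, 11), (Rae, Eve, law, 13)}
Projecting to aid, genre, mname: {(1, k2, Quin), (1, k2, Vic), (11, law, Dee), (11, law, Eve), (11, law, Wes), (12, k2, Quin), (12, k2, Vic), (13, law, Dee), (13, law, Eve), (13, law, Wes), (36, k2, Quin), (36, k2, Vic)}
Filtering on aid <= 12 and mname != Wes leaves {(1, k2, Quin), (1, k2, Vic), (11, law, Dee), (11, law, Eve), (12, k2, Quin), (12, k2, Vic)}.
Projecting to mname, genre (2 duplicate(s) eliminated): {(Dee, law), (Eve, law), (Quin, k2), (Vic, k2)}

{(Dee, law), (Eve, law), (Quin, k2), (Vic, k2)}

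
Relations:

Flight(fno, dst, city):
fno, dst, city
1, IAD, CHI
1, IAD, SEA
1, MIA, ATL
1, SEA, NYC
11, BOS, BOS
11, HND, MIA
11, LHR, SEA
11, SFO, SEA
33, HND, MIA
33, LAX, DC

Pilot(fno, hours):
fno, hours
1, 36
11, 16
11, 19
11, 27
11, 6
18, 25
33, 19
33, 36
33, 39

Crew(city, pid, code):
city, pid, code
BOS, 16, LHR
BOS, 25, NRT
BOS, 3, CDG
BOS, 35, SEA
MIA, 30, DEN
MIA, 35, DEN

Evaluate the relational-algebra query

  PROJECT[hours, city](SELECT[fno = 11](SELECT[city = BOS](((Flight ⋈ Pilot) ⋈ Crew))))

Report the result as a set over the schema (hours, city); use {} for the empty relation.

Flight ⋈ Pilot (natural join on fno): {(1, IAD, CHI, 36), (1, IAD, SEA, 36), (1, MIA, ATL, 36), (1, SEA, NYC, 36), (11, BOS, BOS, 16), (11, BOS, BOS, 19), (11, BOS, BOS, 27), (11, BOS, BOS, 6), (11, HND, MIA, 16), (11, HND, MIA, 19), (11, HND, MIA, 27), (11, HND, MIA, 6), (11, LHR, SEA, 16), (11, LHR, SEA, 19), (11, LHR, SEA, 27), (11, LHR, SEA, 6), (11, SFO, SEA, 16), (11, SFO, SEA, 19), (11, SFO, SEA, 27), (11, SFO, SEA, 6), (33, HND, MIA, 19), (33, HND, MIA, 36), (33, HND, MIA, 39), (33, LAX, DC, 19), (33, LAX, DC, 36), (33, LAX, DC, 39)}
(Flight ⋈ Pilot) ⋈ Crew (natural join on city): {(11, BOS, BOS, 16, 16, LHR), (11, BOS, BOS, 16, 25, NRT), (11, BOS, BOS, 16, 3, CDG), (11, BOS, BOS, 16, 35, SEA), (11, BOS, BOS, 19, 16, LHR), (11, BOS, BOS, 19, 25, NRT), (11, BOS, BOS, 19, 3, CDG), (11, BOS, BOS, 19, 35, SEA), (11, BOS, BOS, 27, 16, LHR), (11, BOS, BOS, 27, 25, NRT), (11, BOS, BOS, 27, 3, CDG), (11, BOS, BOS, 27, 35, SEA), (11, BOS, BOS, 6, 16, LHR), (11, BOS, BOS, 6, 25, NRT), (11, BOS, BOS, 6, 3, CDG), (11, BOS, BOS, 6, 35, SEA), (11, HND, MIA, 16, 30, DEN), (11, HND, MIA, 16, 35, DEN), (11, HND, MIA, 19, 30, DEN), (11, HND, MIA, 19, 35, DEN), (11, HND, MIA, 27, 30, DEN), (11, HND, MIA, 27, 35, DEN), (11, HND, MIA, 6, 30, DEN), (11, HND, MIA, 6, 35, DEN), (33, HND, MIA, 19, 30, DEN), (33, HND, MIA, 19, 35, DEN), (33, HND, MIA, 36, 30, DEN), (33, HND, MIA, 36, 35, DEN), (33, HND, MIA, 39, 30, DEN), (33, HND, MIA, 39, 35, DEN)}
Filtering on city = BOS leaves {(11, BOS, BOS, 16, 16, LHR), (11, BOS, BOS, 16, 25, NRT), (11, BOS, BOS, 16, 3, CDG), (11, BOS, BOS, 16, 35, SEA), (11, BOS, BOS, 19, 16, LHR), (11, BOS, BOS, 19, 25, NRT), (11, BOS, BOS, 19, 3, CDG), (11, BOS, BOS, 19, 35, SEA), (11, BOS, BOS, 27, 16, LHR), (11, BOS, BOS, 27, 25, NRT), (11, BOS, BOS, 27, 3, CDG), (11, BOS, BOS, 27, 35, SEA), (11, BOS, BOS, 6, 16, LHR), (11, BOS, BOS, 6, 25, NRT), (11, BOS, BOS, 6, 3, CDG), (11, BOS, BOS, 6, 35, SEA)}.
Filtering on fno = 11 leaves {(11, BOS, BOS, 16, 16, LHR), (11, BOS, BOS, 16, 25, NRT), (11, BOS, BOS, 16, 3, CDG), (11, BOS, BOS, 16, 35, SEA), (11, BOS, BOS, 19, 16, LHR), (11, BOS, BOS, 19, 25, NRT), (11, BOS, BOS, 19, 3, CDG), (11, BOS, BOS, 19, 35, SEA), (11, BOS, BOS, 27, 16, LHR), (11, BOS, BOS, 27, 25, NRT), (11, BOS, BOS, 27, 3, CDG), (11, BOS, BOS, 27, 35, SEA), (11, BOS, BOS, 6, 16, LHR), (11, BOS, BOS, 6, 25, NRT), (11, BOS, BOS, 6, 3, CDG), (11, BOS, BOS, 6, 35, SEA)}.
π[hours, city]: project onto (hours, city) (12 duplicate(s) eliminated) → {(16, BOS), (19, BOS), (27, BOS), (6, BOS)}

{(16, BOS), (19, BOS), (27, BOS), (6, BOS)}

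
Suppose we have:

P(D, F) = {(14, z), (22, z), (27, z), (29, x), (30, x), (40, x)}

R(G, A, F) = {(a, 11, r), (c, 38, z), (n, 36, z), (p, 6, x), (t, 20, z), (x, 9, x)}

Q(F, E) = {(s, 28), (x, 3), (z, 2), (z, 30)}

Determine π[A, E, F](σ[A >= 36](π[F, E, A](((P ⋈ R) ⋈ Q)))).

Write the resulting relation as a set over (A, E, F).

Joining P and R on F yields {(14, z, c, 38), (14, z, n, 36), (14, z, t, 20), (22, z, c, 38), (22, z, n, 36), (22, z, t, 20), (27, z, c, 38), (27, z, n, 36), (27, z, t, 20), (29, x, p, 6), (29, x, x, 9), (30, x, p, 6), (30, x, x, 9), (40, x, p, 6), (40, x, x, 9)}.
Joining (P ⋈ R) and Q on F yields {(14, z, c, 38, 2), (14, z, c, 38, 30), (14, z, n, 36, 2), (14, z, n, 36, 30), (14, z, t, 20, 2), (14, z, t, 20, 30), (22, z, c, 38, 2), (22, z, c, 38, 30), (22, z, n, 36, 2), (22, z, n, 36, 30), (22, z, t, 20, 2), (22, z, t, 20, 30), (27, z, c, 38, 2), (27, z, c, 38, 30), (27, z, n, 36, 2), (27, z, n, 36, 30), (27, z, t, 20, 2), (27, z, t, 20, 30), (29, x, p, 6, 3), (29, x, x, 9, 3), (30, x, p, 6, 3), (30, x, x, 9, 3), (40, x, p, 6, 3), (40, x, x, 9, 3)}.
π_{F, E, A} gives {(x, 3, 6), (x, 3, 9), (z, 2, 20), (z, 2, 36), (z, 2, 38), (z, 30, 20), (z, 30, 36), (z, 30, 38)} (16 duplicate(s) eliminated).
Apply σ_{A >= 36}; surviving tuples: {(z, 2, 36), (z, 2, 38), (z, 30, 36), (z, 30, 38)}
π_{A, E, F} gives {(36, 2, z), (36, 30, z), (38, 2, z), (38, 30, z)}.

{(36, 2, z), (36, 30, z), (38, 2, z), (38, 30, z)}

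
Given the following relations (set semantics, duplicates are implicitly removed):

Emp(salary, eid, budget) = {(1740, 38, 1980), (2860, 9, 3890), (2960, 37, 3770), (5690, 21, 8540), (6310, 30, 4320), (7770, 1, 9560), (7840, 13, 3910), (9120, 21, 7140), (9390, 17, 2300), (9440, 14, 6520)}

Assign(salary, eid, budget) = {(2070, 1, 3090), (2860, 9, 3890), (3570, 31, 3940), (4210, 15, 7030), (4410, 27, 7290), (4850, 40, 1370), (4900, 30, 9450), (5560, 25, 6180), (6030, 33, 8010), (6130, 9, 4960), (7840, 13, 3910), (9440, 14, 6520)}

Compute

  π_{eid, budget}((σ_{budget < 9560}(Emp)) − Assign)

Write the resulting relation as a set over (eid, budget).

{(17, 2300), (21, 7140), (21, 8540), (30, 4320), (37, 3770), (38, 1980)}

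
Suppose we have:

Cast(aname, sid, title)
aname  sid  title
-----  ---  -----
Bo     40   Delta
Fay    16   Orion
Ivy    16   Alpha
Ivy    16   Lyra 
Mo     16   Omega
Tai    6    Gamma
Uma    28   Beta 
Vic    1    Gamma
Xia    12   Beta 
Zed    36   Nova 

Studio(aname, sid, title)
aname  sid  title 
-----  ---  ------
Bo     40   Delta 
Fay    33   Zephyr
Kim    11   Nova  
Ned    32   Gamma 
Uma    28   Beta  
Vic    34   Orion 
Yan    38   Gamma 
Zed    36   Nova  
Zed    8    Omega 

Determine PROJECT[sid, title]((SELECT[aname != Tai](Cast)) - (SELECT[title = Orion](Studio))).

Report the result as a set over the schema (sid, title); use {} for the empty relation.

{(1, Gamma), (12, Beta), (16, Alpha), (16, Lyra), (16, Omega), (16, Orion), (28, Beta), (36, Nova), (40, Delta)}

Selection aname != Tai: {(Bo, 40, Delta), (Fay, 16, Orion), (Ivy, 16, Alpha), (Ivy, 16, Lyra), (Mo, 16, Omega), (Uma, 28, Beta), (Vic, 1, Gamma), (Xia, 12, Beta), (Zed, 36, Nova)}
Selection title = Orion: {(Vic, 34, Orion)}
Difference: {(Bo, 40, Delta), (Fay, 16, Orion), (Ivy, 16, Alpha), (Ivy, 16, Lyra), (Mo, 16, Omega), (Uma, 28, Beta), (Vic, 1, Gamma), (Xia, 12, Beta), (Zed, 36, Nova)} with {(Vic, 34, Orion)} → {(Bo, 40, Delta), (Fay, 16, Orion), (Ivy, 16, Alpha), (Ivy, 16, Lyra), (Mo, 16, Omega), (Uma, 28, Beta), (Vic, 1, Gamma), (Xia, 12, Beta), (Zed, 36, Nova)}
π_{sid, title} gives {(1, Gamma), (12, Beta), (16, Alpha), (16, Lyra), (16, Omega), (16, Orion), (28, Beta), (36, Nova), (40, Delta)}.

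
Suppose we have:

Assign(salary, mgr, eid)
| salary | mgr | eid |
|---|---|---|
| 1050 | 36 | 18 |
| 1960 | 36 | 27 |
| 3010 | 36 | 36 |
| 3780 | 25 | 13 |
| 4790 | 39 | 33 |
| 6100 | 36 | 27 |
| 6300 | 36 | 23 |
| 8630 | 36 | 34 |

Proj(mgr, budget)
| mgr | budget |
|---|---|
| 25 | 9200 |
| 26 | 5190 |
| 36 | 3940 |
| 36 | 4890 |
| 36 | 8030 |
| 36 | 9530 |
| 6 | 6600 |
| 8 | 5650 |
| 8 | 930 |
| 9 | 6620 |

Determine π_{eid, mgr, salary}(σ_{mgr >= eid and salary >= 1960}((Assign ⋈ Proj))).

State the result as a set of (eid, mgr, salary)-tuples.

{(13, 25, 3780), (23, 36, 6300), (27, 36, 1960), (27, 36, 6100), (34, 36, 8630), (36, 36, 3010)}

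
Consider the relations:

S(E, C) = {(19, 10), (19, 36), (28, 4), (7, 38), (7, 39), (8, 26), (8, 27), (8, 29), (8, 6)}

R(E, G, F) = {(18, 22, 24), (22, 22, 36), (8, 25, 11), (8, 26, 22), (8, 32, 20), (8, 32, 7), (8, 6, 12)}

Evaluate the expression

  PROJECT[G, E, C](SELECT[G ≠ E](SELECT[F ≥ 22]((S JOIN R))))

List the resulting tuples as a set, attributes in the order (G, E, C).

{(26, 8, 26), (26, 8, 27), (26, 8, 29), (26, 8, 6)}

S ⋈ R (natural join on E): {(8, 26, 25, 11), (8, 26, 26, 22), (8, 26, 32, 20), (8, 26, 32, 7), (8, 26, 6, 12), (8, 27, 25, 11), (8, 27, 26, 22), (8, 27, 32, 20), (8, 27, 32, 7), (8, 27, 6, 12), (8, 29, 25, 11), (8, 29, 26, 22), (8, 29, 32, 20), (8, 29, 32, 7), (8, 29, 6, 12), (8, 6, 25, 11), (8, 6, 26, 22), (8, 6, 32, 20), (8, 6, 32, 7), (8, 6, 6, 12)}
Filtering on F ≥ 22 leaves {(8, 26, 26, 22), (8, 27, 26, 22), (8, 29, 26, 22), (8, 6, 26, 22)}.
Filtering on G ≠ E leaves {(8, 26, 26, 22), (8, 27, 26, 22), (8, 29, 26, 22), (8, 6, 26, 22)}.
π[G, E, C]: project onto (G, E, C) → {(26, 8, 26), (26, 8, 27), (26, 8, 29), (26, 8, 6)}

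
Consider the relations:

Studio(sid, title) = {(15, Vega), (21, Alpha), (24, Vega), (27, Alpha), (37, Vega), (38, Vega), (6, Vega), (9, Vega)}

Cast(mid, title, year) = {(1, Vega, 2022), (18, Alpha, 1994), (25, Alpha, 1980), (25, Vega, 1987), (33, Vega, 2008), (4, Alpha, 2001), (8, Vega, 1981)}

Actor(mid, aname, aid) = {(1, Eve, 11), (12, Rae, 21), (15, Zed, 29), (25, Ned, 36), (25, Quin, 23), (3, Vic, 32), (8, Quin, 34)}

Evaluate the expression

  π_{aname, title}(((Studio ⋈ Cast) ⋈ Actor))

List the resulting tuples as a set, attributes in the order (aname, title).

{(Eve, Vega), (Ned, Alpha), (Ned, Vega), (Quin, Alpha), (Quin, Vega)}

Joining Studio and Cast on title yields {(15, Vega, 1, 2022), (15, Vega, 25, 1987), (15, Vega, 33, 2008), (15, Vega, 8, 1981), (21, Alpha, 18, 1994), (21, Alpha, 25, 1980), (21, Alpha, 4, 2001), (24, Vega, 1, 2022), (24, Vega, 25, 1987), (24, Vega, 33, 2008), (24, Vega, 8, 1981), (27, Alpha, 18, 1994), (27, Alpha, 25, 1980), (27, Alpha, 4, 2001), (37, Vega, 1, 2022), (37, Vega, 25, 1987), (37, Vega, 33, 2008), (37, Vega, 8, 1981), (38, Vega, 1, 2022), (38, Vega, 25, 1987), (38, Vega, 33, 2008), (38, Vega, 8, 1981), (6, Vega, 1, 2022), (6, Vega, 25, 1987), (6, Vega, 33, 2008), (6, Vega, 8, 1981), (9, Vega, 1, 2022), (9, Vega, 25, 1987), (9, Vega, 33, 2008), (9, Vega, 8, 1981)}.
Joining (Studio ⋈ Cast) and Actor on mid yields {(15, Vega, 1, 2022, Eve, 11), (15, Vega, 25, 1987, Ned, 36), (15, Vega, 25, 1987, Quin, 23), (15, Vega, 8, 1981, Quin, 34), (21, Alpha, 25, 1980, Ned, 36), (21, Alpha, 25, 1980, Quin, 23), (24, Vega, 1, 2022, Eve, 11), (24, Vega, 25, 1987, Ned, 36), (24, Vega, 25, 1987, Quin, 23), (24, Vega, 8, 1981, Quin, 34), (27, Alpha, 25, 1980, Ned, 36), (27, Alpha, 25, 1980, Quin, 23), (37, Vega, 1, 2022, Eve, 11), (37, Vega, 25, 1987, Ned, 36), (37, Vega, 25, 1987, Quin, 23), (37, Vega, 8, 1981, Quin, 34), (38, Vega, 1, 2022, Eve, 11), (38, Vega, 25, 1987, Ned, 36), (38, Vega, 25, 1987, Quin, 23), (38, Vega, 8, 1981, Quin, 34), (6, Vega, 1, 2022, Eve, 11), (6, Vega, 25, 1987, Ned, 36), (6, Vega, 25, 1987, Quin, 23), (6, Vega, 8, 1981, Quin, 34), (9, Vega, 1, 2022, Eve, 11), (9, Vega, 25, 1987, Ned, 36), (9, Vega, 25, 1987, Quin, 23), (9, Vega, 8, 1981, Quin, 34)}.
π_{aname, title} gives {(Eve, Vega), (Ned, Alpha), (Ned, Vega), (Quin, Alpha), (Quin, Vega)} (23 duplicate(s) eliminated).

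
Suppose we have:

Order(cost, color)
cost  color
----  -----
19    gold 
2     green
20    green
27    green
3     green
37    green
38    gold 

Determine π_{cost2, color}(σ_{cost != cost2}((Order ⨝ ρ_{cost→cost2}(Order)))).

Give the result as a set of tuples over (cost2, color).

{(19, gold), (2, green), (20, green), (27, green), (3, green), (37, green), (38, gold)}

ρ[cost→cost2]: schema becomes (cost2, color); tuples unchanged.
Order ⋈ ρ_{cost→cost2}(Order) (natural join on color): {(19, gold, 19), (19, gold, 38), (2, green, 2), (2, green, 20), (2, green, 27), (2, green, 3), (2, green, 37), (20, green, 2), (20, green, 20), (20, green, 27), (20, green, 3), (20, green, 37), (27, green, 2), (27, green, 20), (27, green, 27), (27, green, 3), (27, green, 37), (3, green, 2), (3, green, 20), (3, green, 27), (3, green, 3), (3, green, 37), (37, green, 2), (37, green, 20), (37, green, 27), (37, green, 3), (37, green, 37), (38, gold, 19), (38, gold, 38)}
Filtering on cost != cost2 leaves {(19, gold, 38), (2, green, 20), (2, green, 27), (2, green, 3), (2, green, 37), (20, green, 2), (20, green, 27), (20, green, 3), (20, green, 37), (27, green, 2), (27, green, 20), (27, green, 3), (27, green, 37), (3, green, 2), (3, green, 20), (3, green, 27), (3, green, 37), (37, green, 2), (37, green, 20), (37, green, 27), (37, green, 3), (38, gold, 19)}.
π_{cost2, color} gives {(19, gold), (2, green), (20, green), (27, green), (3, green), (37, green), (38, gold)} (15 duplicate(s) eliminated).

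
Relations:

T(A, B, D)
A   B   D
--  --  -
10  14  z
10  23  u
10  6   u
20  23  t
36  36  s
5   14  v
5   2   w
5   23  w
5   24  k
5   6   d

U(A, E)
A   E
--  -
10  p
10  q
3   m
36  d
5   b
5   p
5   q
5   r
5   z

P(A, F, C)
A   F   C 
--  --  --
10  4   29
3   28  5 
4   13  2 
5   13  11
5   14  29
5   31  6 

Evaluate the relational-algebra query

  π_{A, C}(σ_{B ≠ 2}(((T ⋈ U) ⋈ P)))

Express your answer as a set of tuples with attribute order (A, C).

T ⋈ U (natural join on A): {(10, 14, z, p), (10, 14, z, q), (10, 23, u, p), (10, 23, u, q), (10, 6, u, p), (10, 6, u, q), (36, 36, s, d), (5, 14, v, b), (5, 14, v, p), (5, 14, v, q), (5, 14, v, r), (5, 14, v, z), (5, 2, w, b), (5, 2, w, p), (5, 2, w, q), (5, 2, w, r), (5, 2, w, z), (5, 23, w, b), (5, 23, w, p), (5, 23, w, q), (5, 23, w, r), (5, 23, w, z), (5, 24, k, b), (5, 24, k, p), (5, 24, k, q), (5, 24, k, r), (5, 24, k, z), (5, 6, d, b), (5, 6, d, p), (5, 6, d, q), (5, 6, d, r), (5, 6, d, z)}
(T ⋈ U) ⋈ P (natural join on A): {(10, 14, z, p, 4, 29), (10, 14, z, q, 4, 29), (10, 23, u, p, 4, 29), (10, 23, u, q, 4, 29), (10, 6, u, p, 4, 29), (10, 6, u, q, 4, 29), (5, 14, v, b, 13, 11), (5, 14, v, b, 14, 29), (5, 14, v, b, 31, 6), (5, 14, v, p, 13, 11), (5, 14, v, p, 14, 29), (5, 14, v, p, 31, 6), (5, 14, v, q, 13, 11), (5, 14, v, q, 14, 29), (5, 14, v, q, 31, 6), (5, 14, v, r, 13, 11), (5, 14, v, r, 14, 29), (5, 14, v, r, 31, 6), (5, 14, v, z, 13, 11), (5, 14, v, z, 14, 29), (5, 14, v, z, 31, 6), (5, 2, w, b, 13, 11), (5, 2, w, b, 14, 29), (5, 2, w, b, 31, 6), (5, 2, w, p, 13, 11), (5, 2, w, p, 14, 29), (5, 2, w, p, 31, 6), (5, 2, w, q, 13, 11), (5, 2, w, q, 14, 29), (5, 2, w, q, 31, 6), (5, 2, w, r, 13, 11), (5, 2, w, r, 14, 29), (5, 2, w, r, 31, 6), (5, 2, w, z, 13, 11), (5, 2, w, z, 14, 29), (5, 2, w, z, 31, 6), (5, 23, w, b, 13, 11), (5, 23, w, b, 14, 29), (5, 23, w, b, 31, 6), (5, 23, w, p, 13, 11), (5, 23, w, p, 14, 29), (5, 23, w, p, 31, 6), (5, 23, w, q, 13, 11), (5, 23, w, q, 14, 29), (5, 23, w, q, 31, 6), (5, 23, w, r, 13, 11), (5, 23, w, r, 14, 29), (5, 23, w, r, 31, 6), (5, 23, w, z, 13, 11), (5, 23, w, z, 14, 29), (5, 23, w, z, 31, 6), (5, 24, k, b, 13, 11), (5, 24, k, b, 14, 29), (5, 24, k, b, 31, 6), (5, 24, k, p, 13, 11), (5, 24, k, p, 14, 29), (5, 24, k, p, 31, 6), (5, 24, k, q, 13, 11), (5, 24, k, q, 14, 29), (5, 24, k, q, 31, 6), (5, 24, k, r, 13, 11), (5, 24, k, r, 14, 29), (5, 24, k, r, 31, 6), (5, 24, k, z, 13, 11), (5, 24, k, z, 14, 29), (5, 24, k, z, 31, 6), (5, 6, d, b, 13, 11), (5, 6, d, b, 14, 29), (5, 6, d, b, 31, 6), (5, 6, d, p, 13, 11), (5, 6, d, p, 14, 29), (5, 6, d, p, 31, 6), (5, 6, d, q, 13, 11), (5, 6, d, q, 14, 29), (5, 6, d, q, 31, 6), (5, 6, d, r, 13, 11), (5, 6, d, r, 14, 29), (5, 6, d, r, 31, 6), (5, 6, d, z, 13, 11), (5, 6, d, z, 14, 29), (5, 6, d, z, 31, 6)}
σ[B ≠ 2]: keep tuples satisfying B ≠ 2 → {(10, 14, z, p, 4, 29), (10, 14, z, q, 4, 29), (10, 23, u, p, 4, 29), (10, 23, u, q, 4, 29), (10, 6, u, p, 4, 29), (10, 6, u, q, 4, 29), (5, 14, v, b, 13, 11), (5, 14, v, b, 14, 29), (5, 14, v, b, 31, 6), (5, 14, v, p, 13, 11), (5, 14, v, p, 14, 29), (5, 14, v, p, 31, 6), (5, 14, v, q, 13, 11), (5, 14, v, q, 14, 29), (5, 14, v, q, 31, 6), (5, 14, v, r, 13, 11), (5, 14, v, r, 14, 29), (5, 14, v, r, 31, 6), (5, 14, v, z, 13, 11), (5, 14, v, z, 14, 29), (5, 14, v, z, 31, 6), (5, 23, w, b, 13, 11), (5, 23, w, b, 14, 29), (5, 23, w, b, 31, 6), (5, 23, w, p, 13, 11), (5, 23, w, p, 14, 29), (5, 23, w, p, 31, 6), (5, 23, w, q, 13, 11), (5, 23, w, q, 14, 29), (5, 23, w, q, 31, 6), (5, 23, w, r, 13, 11), (5, 23, w, r, 14, 29), (5, 23, w, r, 31, 6), (5, 23, w, z, 13, 11), (5, 23, w, z, 14, 29), (5, 23, w, z, 31, 6), (5, 24, k, b, 13, 11), (5, 24, k, b, 14, 29), (5, 24, k, b, 31, 6), (5, 24, k, p, 13, 11), (5, 24, k, p, 14, 29), (5, 24, k, p, 31, 6), (5, 24, k, q, 13, 11), (5, 24, k, q, 14, 29), (5, 24, k, q, 31, 6), (5, 24, k, r, 13, 11), (5, 24, k, r, 14, 29), (5, 24, k, r, 31, 6), (5, 24, k, z, 13, 11), (5, 24, k, z, 14, 29), (5, 24, k, z, 31, 6), (5, 6, d, b, 13, 11), (5, 6, d, b, 14, 29), (5, 6, d, b, 31, 6), (5, 6, d, p, 13, 11), (5, 6, d, p, 14, 29), (5, 6, d, p, 31, 6), (5, 6, d, q, 13, 11), (5, 6, d, q, 14, 29), (5, 6, d, q, 31, 6), (5, 6, d, r, 13, 11), (5, 6, d, r, 14, 29), (5, 6, d, r, 31, 6), (5, 6, d, z, 13, 11), (5, 6, d, z, 14, 29), (5, 6, d, z, 31, 6)}
π_{A, C} gives {(10, 29), (5, 11), (5, 29), (5, 6)} (62 duplicate(s) eliminated).

{(10, 29), (5, 11), (5, 29), (5, 6)}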